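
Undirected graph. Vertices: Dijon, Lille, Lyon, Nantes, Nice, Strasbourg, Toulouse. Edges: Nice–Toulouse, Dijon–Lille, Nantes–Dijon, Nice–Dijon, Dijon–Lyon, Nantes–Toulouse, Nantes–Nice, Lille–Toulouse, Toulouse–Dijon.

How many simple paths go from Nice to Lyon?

Nice–Dijon–Lyon
Nice–Nantes–Dijon–Lyon
Nice–Nantes–Toulouse–Dijon–Lyon
Nice–Nantes–Toulouse–Lille–Dijon–Lyon
Nice–Toulouse–Dijon–Lyon
Nice–Toulouse–Lille–Dijon–Lyon
Nice–Toulouse–Nantes–Dijon–Lyon

7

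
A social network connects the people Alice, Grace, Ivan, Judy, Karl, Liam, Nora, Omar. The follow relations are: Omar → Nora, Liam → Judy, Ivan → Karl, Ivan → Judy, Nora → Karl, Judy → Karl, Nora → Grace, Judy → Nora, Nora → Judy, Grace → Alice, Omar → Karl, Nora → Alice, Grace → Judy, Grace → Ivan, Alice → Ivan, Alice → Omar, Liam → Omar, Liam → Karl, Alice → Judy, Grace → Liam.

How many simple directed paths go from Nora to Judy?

8

Nora→Alice→Ivan→Judy
Nora→Alice→Judy
Nora→Grace→Alice→Ivan→Judy
Nora→Grace→Alice→Judy
Nora→Grace→Ivan→Judy
Nora→Grace→Judy
Nora→Grace→Liam→Judy
Nora→Judy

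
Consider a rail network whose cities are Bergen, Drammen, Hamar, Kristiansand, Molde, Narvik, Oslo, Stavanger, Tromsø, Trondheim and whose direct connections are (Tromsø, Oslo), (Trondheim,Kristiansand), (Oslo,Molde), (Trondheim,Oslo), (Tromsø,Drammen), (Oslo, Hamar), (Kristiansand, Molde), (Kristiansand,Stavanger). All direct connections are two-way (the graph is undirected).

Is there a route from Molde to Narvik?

Explore from Molde.
Distance 1: reach Kristiansand, Oslo.
Distance 2: reach Hamar, Stavanger, Tromsø, Trondheim.
Distance 3: reach Drammen.
The search is exhausted without reaching Narvik; it lies in a different component.

No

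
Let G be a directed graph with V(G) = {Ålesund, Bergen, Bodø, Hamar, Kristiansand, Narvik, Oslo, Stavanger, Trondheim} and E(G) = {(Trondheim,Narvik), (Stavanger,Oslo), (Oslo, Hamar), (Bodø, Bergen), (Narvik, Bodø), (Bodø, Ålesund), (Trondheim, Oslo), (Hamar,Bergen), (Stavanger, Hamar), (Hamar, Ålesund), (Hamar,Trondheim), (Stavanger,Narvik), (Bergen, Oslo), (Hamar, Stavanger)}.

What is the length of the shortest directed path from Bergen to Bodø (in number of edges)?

Distance 0: Bergen.
Distance 1: Oslo.
Distance 2: Hamar.
Distance 3: Ålesund, Stavanger, Trondheim.
Distance 4: Narvik.
Distance 5: Bodø — contains Bodø.

5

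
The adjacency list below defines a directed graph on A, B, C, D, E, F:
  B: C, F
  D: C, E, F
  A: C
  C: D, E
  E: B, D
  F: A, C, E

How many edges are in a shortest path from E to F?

2

Distance 0: E.
Distance 1: B, D.
Distance 2: C, F — contains F.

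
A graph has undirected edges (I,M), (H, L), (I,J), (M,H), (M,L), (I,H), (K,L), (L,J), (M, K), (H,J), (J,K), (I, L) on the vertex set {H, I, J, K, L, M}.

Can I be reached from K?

Explore from K.
Distance 1: reach J, L, M.
Distance 2: reach H, I.
Found I.

Yes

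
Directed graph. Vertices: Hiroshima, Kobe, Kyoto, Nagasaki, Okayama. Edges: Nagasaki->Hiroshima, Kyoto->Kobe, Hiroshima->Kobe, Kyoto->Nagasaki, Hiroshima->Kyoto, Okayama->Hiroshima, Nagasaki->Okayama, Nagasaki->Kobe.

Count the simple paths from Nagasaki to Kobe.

Nagasaki→Hiroshima→Kobe
Nagasaki→Hiroshima→Kyoto→Kobe
Nagasaki→Kobe
Nagasaki→Okayama→Hiroshima→Kobe
Nagasaki→Okayama→Hiroshima→Kyoto→Kobe

5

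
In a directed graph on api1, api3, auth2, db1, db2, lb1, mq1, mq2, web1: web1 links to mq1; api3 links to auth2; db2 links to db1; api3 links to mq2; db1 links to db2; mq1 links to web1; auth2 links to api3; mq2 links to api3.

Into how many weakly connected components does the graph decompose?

From api1: component {api1}.
From api3: component {api3, auth2, mq2}.
From db1: component {db1, db2}.
From lb1: component {lb1}.
From mq1: component {mq1, web1}.
That's 5 components.

5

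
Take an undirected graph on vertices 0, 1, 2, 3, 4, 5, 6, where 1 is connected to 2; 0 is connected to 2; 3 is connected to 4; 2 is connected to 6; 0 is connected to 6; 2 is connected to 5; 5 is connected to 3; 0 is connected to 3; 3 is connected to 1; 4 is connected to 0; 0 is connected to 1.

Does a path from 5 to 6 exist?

Yes

Explore from 5.
Distance 1: reach 2, 3.
Distance 2: reach 0, 1, 4, 6.
Found 6.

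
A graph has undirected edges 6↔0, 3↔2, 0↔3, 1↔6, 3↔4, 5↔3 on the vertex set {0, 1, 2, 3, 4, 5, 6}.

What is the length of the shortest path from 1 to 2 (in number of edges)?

4

Distance 0: 1.
Distance 1: 6.
Distance 2: 0.
Distance 3: 3.
Distance 4: 2, 4, 5 — contains 2.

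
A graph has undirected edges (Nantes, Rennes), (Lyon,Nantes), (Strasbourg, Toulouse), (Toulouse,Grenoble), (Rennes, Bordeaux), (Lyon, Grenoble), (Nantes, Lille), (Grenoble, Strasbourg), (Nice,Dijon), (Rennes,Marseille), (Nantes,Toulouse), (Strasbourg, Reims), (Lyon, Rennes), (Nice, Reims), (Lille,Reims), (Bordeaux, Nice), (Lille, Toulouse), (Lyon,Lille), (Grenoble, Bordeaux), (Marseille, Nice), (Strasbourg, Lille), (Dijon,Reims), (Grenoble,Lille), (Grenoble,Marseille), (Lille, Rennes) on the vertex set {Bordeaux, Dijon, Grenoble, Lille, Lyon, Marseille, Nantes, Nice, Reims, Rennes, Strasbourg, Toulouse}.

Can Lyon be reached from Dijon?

Yes

Explore from Dijon.
Distance 1: reach Nice, Reims.
Distance 2: reach Bordeaux, Lille, Marseille, Strasbourg.
Distance 3: reach Grenoble, Lyon, Nantes, Rennes, Toulouse.
Found Lyon.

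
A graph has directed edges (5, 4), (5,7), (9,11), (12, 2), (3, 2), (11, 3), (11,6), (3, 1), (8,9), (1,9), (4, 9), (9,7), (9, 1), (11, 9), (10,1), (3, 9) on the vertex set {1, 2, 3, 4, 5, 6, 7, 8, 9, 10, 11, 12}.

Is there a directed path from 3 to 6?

Explore from 3.
Distance 1: reach 1, 2, 9.
Distance 2: reach 7, 11.
Distance 3: reach 6.
Found 6.

Yes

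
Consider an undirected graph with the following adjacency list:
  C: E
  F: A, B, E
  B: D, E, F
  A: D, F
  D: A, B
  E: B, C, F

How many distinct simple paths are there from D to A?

3

D–A
D–B–E–F–A
D–B–F–A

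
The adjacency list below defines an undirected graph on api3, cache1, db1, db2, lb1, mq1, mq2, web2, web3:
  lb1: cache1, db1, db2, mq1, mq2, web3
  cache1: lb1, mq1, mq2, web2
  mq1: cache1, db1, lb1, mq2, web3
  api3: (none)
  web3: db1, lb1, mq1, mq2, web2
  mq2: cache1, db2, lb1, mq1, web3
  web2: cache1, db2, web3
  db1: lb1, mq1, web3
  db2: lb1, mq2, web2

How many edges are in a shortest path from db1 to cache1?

2

Distance 0: db1.
Distance 1: lb1, mq1, web3.
Distance 2: cache1, db2, mq2, web2 — contains cache1.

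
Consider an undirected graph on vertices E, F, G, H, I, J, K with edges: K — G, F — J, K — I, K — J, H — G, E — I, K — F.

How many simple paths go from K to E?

1

K–I–E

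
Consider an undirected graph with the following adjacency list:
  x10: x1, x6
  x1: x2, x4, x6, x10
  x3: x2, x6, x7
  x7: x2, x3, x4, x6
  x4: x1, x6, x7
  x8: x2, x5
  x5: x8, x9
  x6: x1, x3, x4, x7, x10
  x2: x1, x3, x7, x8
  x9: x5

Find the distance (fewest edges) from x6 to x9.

5

Distance 0: x6.
Distance 1: x1, x3, x4, x7, x10.
Distance 2: x2.
Distance 3: x8.
Distance 4: x5.
Distance 5: x9 — contains x9.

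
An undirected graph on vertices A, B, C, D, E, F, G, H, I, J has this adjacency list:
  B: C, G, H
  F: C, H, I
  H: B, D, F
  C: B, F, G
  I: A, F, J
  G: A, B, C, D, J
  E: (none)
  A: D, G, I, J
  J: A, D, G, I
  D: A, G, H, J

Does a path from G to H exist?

Explore from G.
Distance 1: reach A, B, C, D, J.
Distance 2: reach F, H, I.
Found H.

Yes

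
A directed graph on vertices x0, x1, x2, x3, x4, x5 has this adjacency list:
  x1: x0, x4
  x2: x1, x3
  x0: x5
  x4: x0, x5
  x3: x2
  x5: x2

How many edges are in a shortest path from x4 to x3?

Distance 0: x4.
Distance 1: x0, x5.
Distance 2: x2.
Distance 3: x1, x3 — contains x3.

3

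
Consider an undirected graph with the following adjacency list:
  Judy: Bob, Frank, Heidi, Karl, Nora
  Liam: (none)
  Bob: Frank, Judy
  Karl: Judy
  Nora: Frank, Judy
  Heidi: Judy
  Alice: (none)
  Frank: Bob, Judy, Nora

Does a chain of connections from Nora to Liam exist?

No

Explore from Nora.
Distance 1: reach Frank, Judy.
Distance 2: reach Bob, Heidi, Karl.
The search is exhausted without reaching Liam; it lies in a different component.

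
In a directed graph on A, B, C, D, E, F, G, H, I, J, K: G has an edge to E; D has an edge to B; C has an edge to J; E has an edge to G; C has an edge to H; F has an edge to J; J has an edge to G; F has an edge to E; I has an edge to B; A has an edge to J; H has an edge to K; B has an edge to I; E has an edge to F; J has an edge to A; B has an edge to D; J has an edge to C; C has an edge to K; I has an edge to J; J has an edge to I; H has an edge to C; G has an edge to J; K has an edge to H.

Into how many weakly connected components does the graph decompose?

1

From A: component {A, B, C, D, E, F, G, H, I, J, K}.
That's 1 component.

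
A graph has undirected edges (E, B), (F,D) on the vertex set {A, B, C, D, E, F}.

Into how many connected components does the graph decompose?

From A: component {A}.
From B: component {B, E}.
From C: component {C}.
From D: component {D, F}.
That's 4 components.

4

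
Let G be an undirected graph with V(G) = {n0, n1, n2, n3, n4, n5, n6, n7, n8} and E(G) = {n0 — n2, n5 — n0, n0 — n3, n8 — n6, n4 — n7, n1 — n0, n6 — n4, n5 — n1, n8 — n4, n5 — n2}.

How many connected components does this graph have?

From n0: component {n0, n1, n2, n3, n5}.
From n4: component {n4, n6, n7, n8}.
That's 2 components.

2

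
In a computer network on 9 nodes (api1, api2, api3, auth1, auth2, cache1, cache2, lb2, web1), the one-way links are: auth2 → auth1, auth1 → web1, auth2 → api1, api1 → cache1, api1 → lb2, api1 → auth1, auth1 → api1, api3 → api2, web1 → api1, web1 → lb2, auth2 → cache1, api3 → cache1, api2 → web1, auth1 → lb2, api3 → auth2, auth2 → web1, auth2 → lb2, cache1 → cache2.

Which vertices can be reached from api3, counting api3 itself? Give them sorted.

Start at api3.
Its neighbours: api2, auth2, cache1.
Then their neighbours: api1, auth1, cache2, lb2, web1.
Every vertex is now reached.

api1, api2, api3, auth1, auth2, cache1, cache2, lb2, web1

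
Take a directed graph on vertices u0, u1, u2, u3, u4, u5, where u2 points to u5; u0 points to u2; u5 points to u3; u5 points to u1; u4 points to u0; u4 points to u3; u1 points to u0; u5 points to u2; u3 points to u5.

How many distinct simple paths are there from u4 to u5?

2

u4→u0→u2→u5
u4→u3→u5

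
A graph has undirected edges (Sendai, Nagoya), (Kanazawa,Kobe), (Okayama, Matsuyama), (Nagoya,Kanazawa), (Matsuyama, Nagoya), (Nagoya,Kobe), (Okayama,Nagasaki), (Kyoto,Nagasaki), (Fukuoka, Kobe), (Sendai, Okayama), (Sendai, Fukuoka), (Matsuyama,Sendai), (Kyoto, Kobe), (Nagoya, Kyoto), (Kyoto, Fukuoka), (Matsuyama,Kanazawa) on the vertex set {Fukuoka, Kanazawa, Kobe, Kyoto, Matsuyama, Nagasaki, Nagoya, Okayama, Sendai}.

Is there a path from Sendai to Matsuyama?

Yes

Explore from Sendai.
Distance 1: reach Fukuoka, Matsuyama, Nagoya, Okayama.
Found Matsuyama.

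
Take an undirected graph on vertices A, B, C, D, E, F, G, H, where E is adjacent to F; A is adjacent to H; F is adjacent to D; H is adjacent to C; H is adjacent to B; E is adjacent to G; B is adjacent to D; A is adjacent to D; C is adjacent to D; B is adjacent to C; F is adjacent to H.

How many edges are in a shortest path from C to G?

Distance 0: C.
Distance 1: B, D, H.
Distance 2: A, F.
Distance 3: E.
Distance 4: G — contains G.

4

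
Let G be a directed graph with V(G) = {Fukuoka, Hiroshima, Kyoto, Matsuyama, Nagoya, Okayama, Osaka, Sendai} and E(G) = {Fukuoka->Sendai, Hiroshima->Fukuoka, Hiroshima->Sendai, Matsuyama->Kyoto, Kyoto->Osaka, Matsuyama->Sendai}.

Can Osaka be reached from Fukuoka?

Explore from Fukuoka.
Distance 1: reach Sendai.
The search from Fukuoka is exhausted; no directed path reaches Osaka.

No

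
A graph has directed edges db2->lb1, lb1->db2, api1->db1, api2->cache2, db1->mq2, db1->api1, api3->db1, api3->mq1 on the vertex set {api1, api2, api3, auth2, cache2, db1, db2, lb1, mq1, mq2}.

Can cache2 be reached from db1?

Explore from db1.
Distance 1: reach api1, mq2.
The search from db1 is exhausted; no directed path reaches cache2.

No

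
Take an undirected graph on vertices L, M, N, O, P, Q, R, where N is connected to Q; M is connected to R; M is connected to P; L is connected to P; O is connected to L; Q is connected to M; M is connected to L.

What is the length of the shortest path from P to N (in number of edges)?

Distance 0: P.
Distance 1: L, M.
Distance 2: O, Q, R.
Distance 3: N — contains N.

3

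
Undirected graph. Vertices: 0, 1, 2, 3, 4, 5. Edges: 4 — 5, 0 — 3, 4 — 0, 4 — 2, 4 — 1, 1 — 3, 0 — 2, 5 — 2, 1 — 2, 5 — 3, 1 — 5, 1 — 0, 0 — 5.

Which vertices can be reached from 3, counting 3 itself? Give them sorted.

0, 1, 2, 3, 4, 5

Start at 3.
Its neighbours: 0, 1, 5.
Then their neighbours: 2, 4.
Every vertex is now reached.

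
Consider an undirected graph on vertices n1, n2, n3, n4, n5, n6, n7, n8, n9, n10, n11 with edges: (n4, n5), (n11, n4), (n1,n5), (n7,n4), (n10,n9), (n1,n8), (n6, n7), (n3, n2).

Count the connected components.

3

From n1: component {n1, n4, n5, n6, n7, n8, n11}.
From n2: component {n2, n3}.
From n9: component {n9, n10}.
That's 3 components.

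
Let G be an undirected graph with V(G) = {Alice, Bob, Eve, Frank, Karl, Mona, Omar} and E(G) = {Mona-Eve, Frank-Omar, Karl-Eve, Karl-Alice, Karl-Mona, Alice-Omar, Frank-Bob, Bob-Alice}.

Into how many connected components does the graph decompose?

From Alice: component {Alice, Bob, Eve, Frank, Karl, Mona, Omar}.
That's 1 component.

1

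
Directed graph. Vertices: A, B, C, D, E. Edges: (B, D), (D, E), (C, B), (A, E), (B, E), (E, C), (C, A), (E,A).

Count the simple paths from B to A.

4

B→D→E→A
B→D→E→C→A
B→E→A
B→E→C→A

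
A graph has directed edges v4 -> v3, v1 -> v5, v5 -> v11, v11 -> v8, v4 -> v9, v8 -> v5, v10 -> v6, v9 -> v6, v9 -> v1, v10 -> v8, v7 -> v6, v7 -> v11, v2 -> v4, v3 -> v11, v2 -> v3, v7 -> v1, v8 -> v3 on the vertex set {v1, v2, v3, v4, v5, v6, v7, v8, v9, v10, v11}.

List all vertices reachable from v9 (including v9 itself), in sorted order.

Start at v9.
Its neighbours: v1, v6.
Then their neighbours: v5.
Then next layer: v11.
Then next layer: v8.
Then next layer: v3.
Nothing further is reachable.

v1, v3, v5, v6, v8, v9, v11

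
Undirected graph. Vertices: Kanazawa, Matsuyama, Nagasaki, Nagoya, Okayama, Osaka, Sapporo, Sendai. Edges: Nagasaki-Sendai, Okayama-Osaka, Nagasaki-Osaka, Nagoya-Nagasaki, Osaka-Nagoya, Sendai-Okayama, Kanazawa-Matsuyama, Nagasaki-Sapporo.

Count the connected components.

From Kanazawa: component {Kanazawa, Matsuyama}.
From Nagasaki: component {Nagasaki, Nagoya, Okayama, Osaka, Sapporo, Sendai}.
That's 2 components.

2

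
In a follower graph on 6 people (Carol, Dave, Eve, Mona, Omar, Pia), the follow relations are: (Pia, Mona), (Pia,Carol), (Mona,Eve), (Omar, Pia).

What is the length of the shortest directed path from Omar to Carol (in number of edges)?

2

Distance 0: Omar.
Distance 1: Pia.
Distance 2: Carol, Mona — contains Carol.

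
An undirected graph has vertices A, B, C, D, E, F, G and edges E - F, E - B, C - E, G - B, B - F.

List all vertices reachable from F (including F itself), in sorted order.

B, C, E, F, G

Start at F.
Its neighbours: B, E.
Then their neighbours: C, G.
Nothing further is reachable.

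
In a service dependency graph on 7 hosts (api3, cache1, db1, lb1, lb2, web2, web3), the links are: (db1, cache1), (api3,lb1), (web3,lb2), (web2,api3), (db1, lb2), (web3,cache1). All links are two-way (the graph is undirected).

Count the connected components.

2

From api3: component {api3, lb1, web2}.
From cache1: component {cache1, db1, lb2, web3}.
That's 2 components.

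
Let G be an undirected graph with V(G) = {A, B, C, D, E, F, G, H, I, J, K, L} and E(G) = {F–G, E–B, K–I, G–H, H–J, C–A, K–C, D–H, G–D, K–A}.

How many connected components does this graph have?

4

From A: component {A, C, I, K}.
From B: component {B, E}.
From D: component {D, F, G, H, J}.
From L: component {L}.
That's 4 components.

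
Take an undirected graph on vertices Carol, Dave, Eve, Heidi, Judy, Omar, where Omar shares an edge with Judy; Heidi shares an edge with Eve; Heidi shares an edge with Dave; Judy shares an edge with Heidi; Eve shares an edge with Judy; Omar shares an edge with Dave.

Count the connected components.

From Carol: component {Carol}.
From Dave: component {Dave, Eve, Heidi, Judy, Omar}.
That's 2 components.

2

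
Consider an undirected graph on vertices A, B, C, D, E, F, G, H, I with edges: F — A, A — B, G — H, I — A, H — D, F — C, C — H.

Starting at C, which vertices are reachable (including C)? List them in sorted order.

Start at C.
Its neighbours: F, H.
Then their neighbours: A, D, G.
Then next layer: B, I.
Nothing further is reachable.

A, B, C, D, F, G, H, I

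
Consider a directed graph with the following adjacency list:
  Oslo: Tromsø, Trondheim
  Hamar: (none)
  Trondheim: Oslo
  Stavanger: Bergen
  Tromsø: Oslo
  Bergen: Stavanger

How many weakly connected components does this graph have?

3

From Bergen: component {Bergen, Stavanger}.
From Hamar: component {Hamar}.
From Oslo: component {Oslo, Tromsø, Trondheim}.
That's 3 components.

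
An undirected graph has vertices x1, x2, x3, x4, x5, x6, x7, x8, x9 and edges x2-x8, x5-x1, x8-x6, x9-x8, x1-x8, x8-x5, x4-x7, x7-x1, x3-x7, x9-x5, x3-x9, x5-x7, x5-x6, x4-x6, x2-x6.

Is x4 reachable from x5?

Explore from x5.
Distance 1: reach x1, x6, x7, x8, x9.
Distance 2: reach x2, x3, x4.
Found x4.

Yes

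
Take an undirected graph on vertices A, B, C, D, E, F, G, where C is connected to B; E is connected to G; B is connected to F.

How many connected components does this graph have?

4

From A: component {A}.
From B: component {B, C, F}.
From D: component {D}.
From E: component {E, G}.
That's 4 components.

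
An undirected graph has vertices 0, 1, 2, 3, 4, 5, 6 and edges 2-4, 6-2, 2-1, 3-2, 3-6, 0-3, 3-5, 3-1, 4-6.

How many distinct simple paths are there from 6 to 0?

6–2–1–3–0
6–2–3–0
6–3–0
6–4–2–1–3–0
6–4–2–3–0

5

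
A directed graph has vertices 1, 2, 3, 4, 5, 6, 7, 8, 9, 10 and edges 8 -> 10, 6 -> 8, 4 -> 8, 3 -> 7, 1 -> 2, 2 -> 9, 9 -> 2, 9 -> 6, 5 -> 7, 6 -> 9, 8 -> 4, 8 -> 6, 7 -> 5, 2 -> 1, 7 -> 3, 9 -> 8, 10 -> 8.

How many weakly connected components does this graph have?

From 1: component {1, 2, 4, 6, 8, 9, 10}.
From 3: component {3, 5, 7}.
That's 2 components.

2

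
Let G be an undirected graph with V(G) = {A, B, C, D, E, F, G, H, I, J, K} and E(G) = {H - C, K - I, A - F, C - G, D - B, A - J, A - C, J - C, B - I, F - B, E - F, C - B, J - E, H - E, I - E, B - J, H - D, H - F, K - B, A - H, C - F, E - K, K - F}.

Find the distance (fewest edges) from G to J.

Distance 0: G.
Distance 1: C.
Distance 2: A, B, F, H, J — contains J.

2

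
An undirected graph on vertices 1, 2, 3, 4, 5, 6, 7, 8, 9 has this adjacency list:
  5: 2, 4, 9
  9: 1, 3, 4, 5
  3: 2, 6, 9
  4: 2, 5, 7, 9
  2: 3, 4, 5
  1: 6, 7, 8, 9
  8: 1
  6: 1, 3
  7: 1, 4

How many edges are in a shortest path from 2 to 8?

4

Distance 0: 2.
Distance 1: 3, 4, 5.
Distance 2: 6, 7, 9.
Distance 3: 1.
Distance 4: 8 — contains 8.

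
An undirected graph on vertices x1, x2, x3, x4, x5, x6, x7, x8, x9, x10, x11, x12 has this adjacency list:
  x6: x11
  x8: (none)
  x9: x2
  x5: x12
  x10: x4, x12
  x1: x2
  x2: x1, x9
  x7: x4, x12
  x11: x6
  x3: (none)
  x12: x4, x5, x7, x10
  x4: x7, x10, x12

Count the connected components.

From x1: component {x1, x2, x9}.
From x3: component {x3}.
From x4: component {x4, x5, x7, x10, x12}.
From x6: component {x6, x11}.
From x8: component {x8}.
That's 5 components.

5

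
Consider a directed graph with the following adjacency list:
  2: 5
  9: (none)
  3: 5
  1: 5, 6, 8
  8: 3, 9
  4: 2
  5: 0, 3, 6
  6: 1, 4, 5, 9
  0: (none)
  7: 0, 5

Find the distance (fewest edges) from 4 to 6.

3

Distance 0: 4.
Distance 1: 2.
Distance 2: 5.
Distance 3: 0, 3, 6 — contains 6.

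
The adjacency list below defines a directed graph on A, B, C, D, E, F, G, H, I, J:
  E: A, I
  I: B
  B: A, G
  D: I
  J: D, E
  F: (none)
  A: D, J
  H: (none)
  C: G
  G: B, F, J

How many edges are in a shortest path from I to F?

3

Distance 0: I.
Distance 1: B.
Distance 2: A, G.
Distance 3: D, F, J — contains F.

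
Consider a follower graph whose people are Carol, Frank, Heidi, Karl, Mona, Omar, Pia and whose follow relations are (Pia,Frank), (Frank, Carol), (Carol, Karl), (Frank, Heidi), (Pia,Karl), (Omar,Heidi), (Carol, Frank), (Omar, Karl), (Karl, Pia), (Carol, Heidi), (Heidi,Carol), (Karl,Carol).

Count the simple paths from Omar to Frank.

Omar→Heidi→Carol→Frank
Omar→Heidi→Carol→Karl→Pia→Frank
Omar→Karl→Carol→Frank
Omar→Karl→Pia→Frank

4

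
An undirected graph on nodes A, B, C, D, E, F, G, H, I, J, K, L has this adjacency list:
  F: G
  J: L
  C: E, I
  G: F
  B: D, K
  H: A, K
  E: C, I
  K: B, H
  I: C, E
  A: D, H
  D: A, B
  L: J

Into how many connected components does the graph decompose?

From A: component {A, B, D, H, K}.
From C: component {C, E, I}.
From F: component {F, G}.
From J: component {J, L}.
That's 4 components.

4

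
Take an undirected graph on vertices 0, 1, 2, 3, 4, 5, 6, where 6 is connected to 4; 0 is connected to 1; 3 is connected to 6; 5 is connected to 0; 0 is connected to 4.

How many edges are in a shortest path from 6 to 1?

Distance 0: 6.
Distance 1: 3, 4.
Distance 2: 0.
Distance 3: 1, 5 — contains 1.

3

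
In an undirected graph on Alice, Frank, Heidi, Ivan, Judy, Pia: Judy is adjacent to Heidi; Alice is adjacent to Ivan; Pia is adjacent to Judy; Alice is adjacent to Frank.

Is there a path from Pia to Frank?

No

Explore from Pia.
Distance 1: reach Judy.
Distance 2: reach Heidi.
The search is exhausted without reaching Frank; it lies in a different component.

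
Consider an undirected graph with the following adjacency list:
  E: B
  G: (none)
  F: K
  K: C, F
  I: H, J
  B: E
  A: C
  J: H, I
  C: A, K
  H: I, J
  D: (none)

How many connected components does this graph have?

From A: component {A, C, F, K}.
From B: component {B, E}.
From D: component {D}.
From G: component {G}.
From H: component {H, I, J}.
That's 5 components.

5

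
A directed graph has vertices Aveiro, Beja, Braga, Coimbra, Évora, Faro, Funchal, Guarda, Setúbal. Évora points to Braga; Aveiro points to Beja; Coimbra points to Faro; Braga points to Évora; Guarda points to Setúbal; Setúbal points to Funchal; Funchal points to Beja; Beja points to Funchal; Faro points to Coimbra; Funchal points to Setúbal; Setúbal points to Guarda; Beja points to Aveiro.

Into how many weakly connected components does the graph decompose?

3

From Aveiro: component {Aveiro, Beja, Funchal, Guarda, Setúbal}.
From Braga: component {Braga, Évora}.
From Coimbra: component {Coimbra, Faro}.
That's 3 components.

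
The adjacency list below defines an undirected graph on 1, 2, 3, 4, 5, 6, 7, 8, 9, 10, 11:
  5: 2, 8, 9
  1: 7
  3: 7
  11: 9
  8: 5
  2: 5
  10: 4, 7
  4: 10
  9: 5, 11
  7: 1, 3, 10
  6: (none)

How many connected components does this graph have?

From 1: component {1, 3, 4, 7, 10}.
From 2: component {2, 5, 8, 9, 11}.
From 6: component {6}.
That's 3 components.

3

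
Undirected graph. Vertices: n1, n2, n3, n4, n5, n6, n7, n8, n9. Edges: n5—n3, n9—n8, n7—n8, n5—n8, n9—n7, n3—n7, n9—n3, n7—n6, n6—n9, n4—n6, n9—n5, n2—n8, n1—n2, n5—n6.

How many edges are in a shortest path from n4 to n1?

5

Distance 0: n4.
Distance 1: n6.
Distance 2: n5, n7, n9.
Distance 3: n3, n8.
Distance 4: n2.
Distance 5: n1 — contains n1.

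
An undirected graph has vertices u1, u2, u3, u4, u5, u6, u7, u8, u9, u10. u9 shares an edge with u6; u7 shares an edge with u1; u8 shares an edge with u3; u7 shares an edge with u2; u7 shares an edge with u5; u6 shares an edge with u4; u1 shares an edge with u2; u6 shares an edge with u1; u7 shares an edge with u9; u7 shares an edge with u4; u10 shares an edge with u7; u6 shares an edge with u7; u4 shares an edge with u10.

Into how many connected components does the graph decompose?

2

From u1: component {u1, u2, u4, u5, u6, u7, u9, u10}.
From u3: component {u3, u8}.
That's 2 components.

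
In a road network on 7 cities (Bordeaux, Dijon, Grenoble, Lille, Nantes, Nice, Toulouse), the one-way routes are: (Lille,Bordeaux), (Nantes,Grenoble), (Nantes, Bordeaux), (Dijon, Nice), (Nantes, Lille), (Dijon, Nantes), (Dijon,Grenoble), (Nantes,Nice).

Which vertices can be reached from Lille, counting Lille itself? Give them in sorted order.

Bordeaux, Lille

Start at Lille.
Its neighbours: Bordeaux.
Nothing further is reachable.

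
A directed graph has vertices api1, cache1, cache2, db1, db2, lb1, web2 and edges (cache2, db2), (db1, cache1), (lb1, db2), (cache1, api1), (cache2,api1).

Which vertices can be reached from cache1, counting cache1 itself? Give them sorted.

api1, cache1

Start at cache1.
Its neighbours: api1.
Nothing further is reachable.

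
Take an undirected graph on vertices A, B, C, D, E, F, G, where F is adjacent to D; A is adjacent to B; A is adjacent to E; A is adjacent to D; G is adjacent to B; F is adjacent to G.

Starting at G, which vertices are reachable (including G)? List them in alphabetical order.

Start at G.
Its neighbours: B, F.
Then their neighbours: A, D.
Then next layer: E.
Nothing further is reachable.

A, B, D, E, F, G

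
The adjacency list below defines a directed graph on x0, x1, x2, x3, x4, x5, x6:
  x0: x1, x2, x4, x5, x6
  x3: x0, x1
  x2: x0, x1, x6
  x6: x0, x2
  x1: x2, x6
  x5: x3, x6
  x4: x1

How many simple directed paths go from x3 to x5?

x3→x0→x5
x3→x1→x2→x0→x5
x3→x1→x2→x6→x0→x5
x3→x1→x6→x0→x5
x3→x1→x6→x2→x0→x5

5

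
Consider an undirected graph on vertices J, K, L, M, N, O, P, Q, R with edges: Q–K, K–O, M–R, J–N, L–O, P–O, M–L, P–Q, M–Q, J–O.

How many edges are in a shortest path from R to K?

3

Distance 0: R.
Distance 1: M.
Distance 2: L, Q.
Distance 3: K, O, P — contains K.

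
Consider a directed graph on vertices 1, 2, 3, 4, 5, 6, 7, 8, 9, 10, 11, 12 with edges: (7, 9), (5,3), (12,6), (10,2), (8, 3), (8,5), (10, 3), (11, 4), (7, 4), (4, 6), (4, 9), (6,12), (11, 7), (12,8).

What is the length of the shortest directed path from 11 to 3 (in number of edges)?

5

Distance 0: 11.
Distance 1: 4, 7.
Distance 2: 6, 9.
Distance 3: 12.
Distance 4: 8.
Distance 5: 3, 5 — contains 3.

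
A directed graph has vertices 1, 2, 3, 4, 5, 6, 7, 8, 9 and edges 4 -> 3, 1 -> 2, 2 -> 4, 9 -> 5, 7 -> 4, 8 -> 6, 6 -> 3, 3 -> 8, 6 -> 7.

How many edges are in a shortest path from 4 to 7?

Distance 0: 4.
Distance 1: 3.
Distance 2: 8.
Distance 3: 6.
Distance 4: 7 — contains 7.

4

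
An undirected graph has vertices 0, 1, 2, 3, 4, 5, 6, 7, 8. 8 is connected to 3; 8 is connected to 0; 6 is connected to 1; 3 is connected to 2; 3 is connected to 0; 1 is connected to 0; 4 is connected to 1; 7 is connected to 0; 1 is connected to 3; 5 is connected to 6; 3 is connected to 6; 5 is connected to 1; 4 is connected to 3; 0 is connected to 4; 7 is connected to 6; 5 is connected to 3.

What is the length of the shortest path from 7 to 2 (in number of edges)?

Distance 0: 7.
Distance 1: 0, 6.
Distance 2: 1, 3, 4, 5, 8.
Distance 3: 2 — contains 2.

3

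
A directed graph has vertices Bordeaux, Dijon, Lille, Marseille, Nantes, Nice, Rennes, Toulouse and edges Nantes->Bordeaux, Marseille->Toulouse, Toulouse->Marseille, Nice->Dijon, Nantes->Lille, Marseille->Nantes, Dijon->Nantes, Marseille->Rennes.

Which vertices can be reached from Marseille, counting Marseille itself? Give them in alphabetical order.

Start at Marseille.
Its neighbours: Nantes, Rennes, Toulouse.
Then their neighbours: Bordeaux, Lille.
Nothing further is reachable.

Bordeaux, Lille, Marseille, Nantes, Rennes, Toulouse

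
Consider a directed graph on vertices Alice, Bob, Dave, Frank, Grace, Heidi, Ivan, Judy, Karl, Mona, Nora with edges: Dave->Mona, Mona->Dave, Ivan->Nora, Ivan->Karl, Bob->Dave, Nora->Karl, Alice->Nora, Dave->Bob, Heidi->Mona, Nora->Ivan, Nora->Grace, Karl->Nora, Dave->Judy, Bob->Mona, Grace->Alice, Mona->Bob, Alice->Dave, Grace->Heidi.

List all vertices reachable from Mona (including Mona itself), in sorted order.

Bob, Dave, Judy, Mona

Start at Mona.
Its neighbours: Bob, Dave.
Then their neighbours: Judy.
Nothing further is reachable.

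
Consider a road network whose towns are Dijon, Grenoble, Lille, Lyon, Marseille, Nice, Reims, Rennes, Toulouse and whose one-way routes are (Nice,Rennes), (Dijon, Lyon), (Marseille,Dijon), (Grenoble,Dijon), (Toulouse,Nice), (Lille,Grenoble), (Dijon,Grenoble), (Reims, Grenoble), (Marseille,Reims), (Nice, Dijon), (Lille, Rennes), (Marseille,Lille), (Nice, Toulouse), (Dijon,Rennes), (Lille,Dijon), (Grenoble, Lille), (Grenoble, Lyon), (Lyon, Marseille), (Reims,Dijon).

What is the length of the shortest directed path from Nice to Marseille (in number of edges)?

3

Distance 0: Nice.
Distance 1: Dijon, Rennes, Toulouse.
Distance 2: Grenoble, Lyon.
Distance 3: Lille, Marseille — contains Marseille.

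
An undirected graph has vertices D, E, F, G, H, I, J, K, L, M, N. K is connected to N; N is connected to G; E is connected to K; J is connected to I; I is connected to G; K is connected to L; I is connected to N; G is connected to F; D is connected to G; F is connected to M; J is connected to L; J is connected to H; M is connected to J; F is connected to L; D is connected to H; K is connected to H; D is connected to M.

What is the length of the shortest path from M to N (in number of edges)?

Distance 0: M.
Distance 1: D, F, J.
Distance 2: G, H, I, L.
Distance 3: K, N — contains N.

3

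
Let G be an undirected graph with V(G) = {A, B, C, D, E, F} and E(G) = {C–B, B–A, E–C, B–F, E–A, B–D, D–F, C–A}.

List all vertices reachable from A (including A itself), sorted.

A, B, C, D, E, F

Start at A.
Its neighbours: B, C, E.
Then their neighbours: D, F.
Every vertex is now reached.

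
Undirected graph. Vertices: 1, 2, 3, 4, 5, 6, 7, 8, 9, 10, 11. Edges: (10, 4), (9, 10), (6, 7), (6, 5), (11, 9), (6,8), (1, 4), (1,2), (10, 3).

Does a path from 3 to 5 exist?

Explore from 3.
Distance 1: reach 10.
Distance 2: reach 4, 9.
Distance 3: reach 1, 11.
Distance 4: reach 2.
The search is exhausted without reaching 5; it lies in a different component.

No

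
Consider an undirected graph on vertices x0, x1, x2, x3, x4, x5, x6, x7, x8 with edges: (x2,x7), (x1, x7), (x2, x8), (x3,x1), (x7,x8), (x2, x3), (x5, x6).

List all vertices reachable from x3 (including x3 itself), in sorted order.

Start at x3.
Its neighbours: x1, x2.
Then their neighbours: x7, x8.
Nothing further is reachable.

x1, x2, x3, x7, x8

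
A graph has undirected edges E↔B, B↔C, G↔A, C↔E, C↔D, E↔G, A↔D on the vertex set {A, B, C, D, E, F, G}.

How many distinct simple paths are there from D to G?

3

D–A–G
D–C–B–E–G
D–C–E–G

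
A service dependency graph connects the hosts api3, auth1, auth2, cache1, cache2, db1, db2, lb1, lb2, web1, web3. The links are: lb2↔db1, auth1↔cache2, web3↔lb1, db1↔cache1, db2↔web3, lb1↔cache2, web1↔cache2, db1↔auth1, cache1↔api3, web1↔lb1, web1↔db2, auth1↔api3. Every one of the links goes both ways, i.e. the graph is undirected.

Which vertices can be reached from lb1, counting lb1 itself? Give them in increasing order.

api3, auth1, cache1, cache2, db1, db2, lb1, lb2, web1, web3

Start at lb1.
Its neighbours: cache2, web1, web3.
Then their neighbours: auth1, db2.
Then next layer: api3, db1.
Then next layer: cache1, lb2.
Nothing further is reachable.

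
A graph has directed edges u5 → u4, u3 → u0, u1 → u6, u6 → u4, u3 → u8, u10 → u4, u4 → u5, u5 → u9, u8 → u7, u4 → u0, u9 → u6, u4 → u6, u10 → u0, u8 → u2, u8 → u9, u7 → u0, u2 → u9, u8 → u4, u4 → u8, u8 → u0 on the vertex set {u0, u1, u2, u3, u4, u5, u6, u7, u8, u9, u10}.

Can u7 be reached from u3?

Yes

Explore from u3.
Distance 1: reach u0, u8.
Distance 2: reach u2, u4, u7, u9.
Found u7.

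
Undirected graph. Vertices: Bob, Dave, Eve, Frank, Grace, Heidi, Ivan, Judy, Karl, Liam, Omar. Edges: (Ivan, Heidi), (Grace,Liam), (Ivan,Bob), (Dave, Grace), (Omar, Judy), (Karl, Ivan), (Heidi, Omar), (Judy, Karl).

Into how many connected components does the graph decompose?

From Bob: component {Bob, Heidi, Ivan, Judy, Karl, Omar}.
From Dave: component {Dave, Grace, Liam}.
From Eve: component {Eve}.
From Frank: component {Frank}.
That's 4 components.

4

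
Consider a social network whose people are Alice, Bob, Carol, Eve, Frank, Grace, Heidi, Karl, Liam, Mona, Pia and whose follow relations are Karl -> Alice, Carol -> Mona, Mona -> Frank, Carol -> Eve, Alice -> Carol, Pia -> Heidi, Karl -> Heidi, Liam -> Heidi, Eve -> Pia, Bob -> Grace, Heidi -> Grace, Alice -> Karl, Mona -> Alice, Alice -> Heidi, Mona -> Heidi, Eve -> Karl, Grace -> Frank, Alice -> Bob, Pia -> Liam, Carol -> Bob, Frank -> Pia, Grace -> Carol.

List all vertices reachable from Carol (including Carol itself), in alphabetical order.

Alice, Bob, Carol, Eve, Frank, Grace, Heidi, Karl, Liam, Mona, Pia

Start at Carol.
Its neighbours: Bob, Eve, Mona.
Then their neighbours: Alice, Frank, Grace, Heidi, Karl, Pia.
Then next layer: Liam.
Every vertex is now reached.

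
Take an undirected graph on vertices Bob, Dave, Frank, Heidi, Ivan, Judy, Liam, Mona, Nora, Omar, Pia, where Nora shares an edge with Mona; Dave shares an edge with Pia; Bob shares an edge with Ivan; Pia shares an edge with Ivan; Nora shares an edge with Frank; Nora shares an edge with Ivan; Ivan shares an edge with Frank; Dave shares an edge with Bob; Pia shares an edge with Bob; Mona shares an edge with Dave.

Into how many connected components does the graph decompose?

5

From Bob: component {Bob, Dave, Frank, Ivan, Mona, Nora, Pia}.
From Heidi: component {Heidi}.
From Judy: component {Judy}.
From Liam: component {Liam}.
From Omar: component {Omar}.
That's 5 components.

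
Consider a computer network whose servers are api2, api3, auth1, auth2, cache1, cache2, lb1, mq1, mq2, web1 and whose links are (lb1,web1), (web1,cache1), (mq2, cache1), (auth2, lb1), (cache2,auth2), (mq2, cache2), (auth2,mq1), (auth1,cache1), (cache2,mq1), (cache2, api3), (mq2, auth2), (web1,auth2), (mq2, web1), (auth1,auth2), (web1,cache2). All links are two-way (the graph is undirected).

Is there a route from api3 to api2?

No

Explore from api3.
Distance 1: reach cache2.
Distance 2: reach auth2, mq1, mq2, web1.
Distance 3: reach auth1, cache1, lb1.
The search is exhausted without reaching api2; it lies in a different component.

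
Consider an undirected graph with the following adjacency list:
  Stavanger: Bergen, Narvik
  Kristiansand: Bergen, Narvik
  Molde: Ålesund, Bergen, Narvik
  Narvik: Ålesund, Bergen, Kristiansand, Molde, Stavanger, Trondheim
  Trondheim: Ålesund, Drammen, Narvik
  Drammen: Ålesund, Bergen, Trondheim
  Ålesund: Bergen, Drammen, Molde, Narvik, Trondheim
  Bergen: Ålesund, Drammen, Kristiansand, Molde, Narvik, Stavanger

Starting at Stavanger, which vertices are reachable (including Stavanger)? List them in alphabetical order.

Ålesund, Bergen, Drammen, Kristiansand, Molde, Narvik, Stavanger, Trondheim

Start at Stavanger.
Its neighbours: Bergen, Narvik.
Then their neighbours: Ålesund, Drammen, Kristiansand, Molde, Trondheim.
Every vertex is now reached.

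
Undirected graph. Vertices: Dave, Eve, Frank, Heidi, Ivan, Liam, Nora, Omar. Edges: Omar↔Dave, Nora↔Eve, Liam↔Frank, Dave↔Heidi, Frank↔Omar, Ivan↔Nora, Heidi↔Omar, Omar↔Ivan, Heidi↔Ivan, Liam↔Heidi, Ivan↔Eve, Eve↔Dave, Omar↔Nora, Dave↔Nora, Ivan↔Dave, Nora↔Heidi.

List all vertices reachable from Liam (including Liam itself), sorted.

Dave, Eve, Frank, Heidi, Ivan, Liam, Nora, Omar

Start at Liam.
Its neighbours: Frank, Heidi.
Then their neighbours: Dave, Ivan, Nora, Omar.
Then next layer: Eve.
Every vertex is now reached.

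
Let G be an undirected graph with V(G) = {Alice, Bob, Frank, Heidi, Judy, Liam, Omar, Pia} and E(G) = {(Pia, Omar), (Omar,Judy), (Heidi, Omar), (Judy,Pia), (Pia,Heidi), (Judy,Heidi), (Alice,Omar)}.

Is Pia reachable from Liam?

Liam has no edges, so nothing is reachable from it.

No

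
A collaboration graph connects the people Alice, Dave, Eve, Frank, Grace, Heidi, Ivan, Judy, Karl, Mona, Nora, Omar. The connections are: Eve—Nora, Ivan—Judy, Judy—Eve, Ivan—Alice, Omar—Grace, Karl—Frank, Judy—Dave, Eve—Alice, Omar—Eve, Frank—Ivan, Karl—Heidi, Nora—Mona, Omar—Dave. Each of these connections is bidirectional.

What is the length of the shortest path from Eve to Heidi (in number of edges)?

5

Distance 0: Eve.
Distance 1: Alice, Judy, Nora, Omar.
Distance 2: Dave, Grace, Ivan, Mona.
Distance 3: Frank.
Distance 4: Karl.
Distance 5: Heidi — contains Heidi.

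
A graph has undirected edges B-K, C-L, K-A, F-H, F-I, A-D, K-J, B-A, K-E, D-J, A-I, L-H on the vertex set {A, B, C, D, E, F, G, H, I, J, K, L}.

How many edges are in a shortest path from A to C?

5

Distance 0: A.
Distance 1: B, D, I, K.
Distance 2: E, F, J.
Distance 3: H.
Distance 4: L.
Distance 5: C — contains C.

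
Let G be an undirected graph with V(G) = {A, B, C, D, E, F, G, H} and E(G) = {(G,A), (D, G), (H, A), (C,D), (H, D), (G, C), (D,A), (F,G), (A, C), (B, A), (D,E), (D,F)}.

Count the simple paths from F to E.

F–D–E
F–G–A–C–D–E
F–G–A–D–E
F–G–A–H–D–E
F–G–C–A–D–E
F–G–C–A–H–D–E
F–G–C–D–E
F–G–D–E

8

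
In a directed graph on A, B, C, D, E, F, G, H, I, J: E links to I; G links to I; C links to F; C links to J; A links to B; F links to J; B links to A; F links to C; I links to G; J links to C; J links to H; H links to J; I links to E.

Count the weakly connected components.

4

From A: component {A, B}.
From C: component {C, F, H, J}.
From D: component {D}.
From E: component {E, G, I}.
That's 4 components.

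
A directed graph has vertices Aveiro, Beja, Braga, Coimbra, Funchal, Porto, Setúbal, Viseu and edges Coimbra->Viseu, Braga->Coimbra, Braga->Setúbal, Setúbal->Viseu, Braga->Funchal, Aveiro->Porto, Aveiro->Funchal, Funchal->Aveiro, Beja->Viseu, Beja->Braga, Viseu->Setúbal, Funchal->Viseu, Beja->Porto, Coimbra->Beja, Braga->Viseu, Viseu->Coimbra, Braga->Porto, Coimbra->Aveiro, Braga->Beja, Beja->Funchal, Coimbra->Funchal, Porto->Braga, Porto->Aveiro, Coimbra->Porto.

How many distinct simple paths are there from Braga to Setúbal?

Braga→Beja→Funchal→Viseu→Setúbal
Braga→Beja→Porto→Aveiro→Funchal→Viseu→Setúbal
Braga→Beja→Viseu→Setúbal
Braga→Coimbra→Aveiro→Funchal→Viseu→Setúbal
Braga→Coimbra→Beja→Funchal→Viseu→Setúbal
Braga→Coimbra→Beja→Porto→Aveiro→Funchal→Viseu→Setúbal
Braga→Coimbra→Beja→Viseu→Setúbal
Braga→Coimbra→Funchal→Viseu→Setúbal
Braga→Coimbra→Porto→Aveiro→Funchal→Viseu→Setúbal
Braga→Coimbra→Viseu→Setúbal
Braga→Funchal→Viseu→Setúbal
Braga→Porto→Aveiro→Funchal→Viseu→Setúbal
Braga→Setúbal
Braga→Viseu→Setúbal

14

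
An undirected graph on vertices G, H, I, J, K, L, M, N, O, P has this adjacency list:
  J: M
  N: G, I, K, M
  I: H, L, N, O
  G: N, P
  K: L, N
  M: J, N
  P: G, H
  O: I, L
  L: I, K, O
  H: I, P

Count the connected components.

From G: component {G, H, I, J, K, L, M, N, O, P}.
That's 1 component.

1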